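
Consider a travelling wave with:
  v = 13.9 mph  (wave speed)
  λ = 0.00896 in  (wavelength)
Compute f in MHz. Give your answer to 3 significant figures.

0.0273 MHz

Rearranging v = f·λ for f: f = v/λ.
v = 13.9 mph = 6.214 m/s; λ = 0.00896 in = 2.276×10^-4 m.
f = 27304 Hz
27304 Hz × (1 MHz / 1.000×10^6 Hz) = 0.02730 MHz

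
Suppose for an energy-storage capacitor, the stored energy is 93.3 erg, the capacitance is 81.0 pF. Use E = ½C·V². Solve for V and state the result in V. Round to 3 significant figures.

480 V

Rearranging E = ½C·V² for V: V = √(2E/C).
E = 93.3 erg = 9.330×10^-6 J; C = 81.0 pF = 8.100×10^-11 F.
V = 480.0 V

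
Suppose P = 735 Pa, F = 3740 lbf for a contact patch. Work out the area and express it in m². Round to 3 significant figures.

22.6 m²

Rearranging: A = F/P.
P = 735 Pa; F = 3740 lbf = 16636 N.
A = 22.63 m²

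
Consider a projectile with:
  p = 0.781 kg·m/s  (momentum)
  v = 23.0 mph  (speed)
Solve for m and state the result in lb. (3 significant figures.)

0.167 lb

Solving p = m·v for m: m = p/v.
p = 0.781 kg·m/s; v = 23.0 mph = 10.28 m/s.
m = 0.07596 kg
0.07596 kg × (1 lb / 0.4536 kg) = 0.1675 lb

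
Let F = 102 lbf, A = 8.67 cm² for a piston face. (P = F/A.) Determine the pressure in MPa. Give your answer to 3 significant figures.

0.523 MPa

Directly: P = F/A.
F = 102 lbf = 453.7 N; A = 8.67 cm² = 8.670×10^-4 m².
P = 5.233×10^5 Pa  (the unit combination reduces to kg/(m·s²) = Pa)
5.233×10^5 Pa × (1 MPa / 1.000×10^6 Pa) = 0.5233 MPa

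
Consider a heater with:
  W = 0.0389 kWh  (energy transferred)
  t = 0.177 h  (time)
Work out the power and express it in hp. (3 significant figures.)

P is given directly by: P = W/t.
W = 0.0389 kWh = 1.400×10^5 J; t = 0.177 h = 637.2 s.
P = 219.8 W
219.8 W × (1 hp / 745.7 W) = 0.2947 hp

0.295 hp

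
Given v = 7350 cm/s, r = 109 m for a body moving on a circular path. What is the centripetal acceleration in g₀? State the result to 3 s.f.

Directly: a = v²/r.
v = 7350 cm/s = 73.50 m/s; r = 109 m.
a = 49.56 m/s²
49.56 m/s² × (1 g₀ / 9.807 m/s²) = 5.054 g₀

5.05 g₀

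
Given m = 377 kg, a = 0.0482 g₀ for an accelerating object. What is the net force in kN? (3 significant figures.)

0.178 kN

F is given directly by: F = m·a.
m = 377 kg; a = 0.0482 g₀ = 0.4727 m/s².
F = 178.2 N  (the unit combination reduces to kg·m/s² = N)
178.2 N × (1 kN / 1000 N) = 0.1782 kN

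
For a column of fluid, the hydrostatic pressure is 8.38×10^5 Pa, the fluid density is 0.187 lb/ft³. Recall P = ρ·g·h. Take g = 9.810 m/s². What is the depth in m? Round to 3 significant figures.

28500 m

Rearranging: h = P/(ρ·g).
P = 8.38×10^5 Pa; ρ = 0.187 lb/ft³ = 2.995 kg/m³; g = 9.810 m/s².
h = 28518 m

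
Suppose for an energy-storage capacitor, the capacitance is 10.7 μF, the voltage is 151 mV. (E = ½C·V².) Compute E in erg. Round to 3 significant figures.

1.22 erg

E is given directly by: E = ½CV².
C = 10.7 μF = 1.070×10^-5 F; V = 151 mV = 0.1510 V.
E = 1.220×10^-7 J  (the unit combination reduces to kg·m²/s² = J)
1.220×10^-7 J × (1 erg / 1.000×10^-7 J) = 1.220 erg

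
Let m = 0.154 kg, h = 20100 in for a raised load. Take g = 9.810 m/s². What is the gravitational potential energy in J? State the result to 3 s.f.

Directly: PE = mgh.
m = 0.154 kg; h = 20100 in = 510.5 m; g = 9.810 m/s².
PE = 771.3 J

771 J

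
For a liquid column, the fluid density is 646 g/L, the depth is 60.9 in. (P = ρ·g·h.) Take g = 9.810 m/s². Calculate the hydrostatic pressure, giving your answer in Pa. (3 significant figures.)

9800 Pa

P is given directly by: P = ρgh.
ρ = 646 g/L = 646.0 kg/m³; h = 60.9 in = 1.547 m; g = 9.810 m/s².
P = 9803 Pa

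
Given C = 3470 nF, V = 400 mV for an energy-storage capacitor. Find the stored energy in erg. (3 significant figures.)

Directly: E = ½CV².
C = 3470 nF = 3.470×10^-6 F; V = 400 mV = 0.4000 V.
E = 2.776×10^-7 J
2.776×10^-7 J × (1 erg / 1.000×10^-7 J) = 2.776 erg

2.78 erg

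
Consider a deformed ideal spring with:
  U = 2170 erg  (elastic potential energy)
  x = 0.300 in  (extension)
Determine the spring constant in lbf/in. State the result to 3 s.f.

0.0427 lbf/in

Solving U = ½k·x² for k: k = 2U/x².
U = 2170 erg = 2.170×10^-4 J; x = 0.300 in = 0.007620 m.
k = 7.474 N/m
7.474 N/m × (1 lbf/in / 175.1 N/m) = 0.04268 lbf/in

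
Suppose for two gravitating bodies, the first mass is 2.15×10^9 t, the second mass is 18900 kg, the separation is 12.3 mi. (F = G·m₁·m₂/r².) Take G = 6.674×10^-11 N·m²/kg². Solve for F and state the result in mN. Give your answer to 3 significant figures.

F is given directly by: F = Gm₁m₂/r².
m₁ = 2.15×10^9 t = 2.150×10^12 kg; m₂ = 18900 kg; r = 12.3 mi = 19795 m; G = 6.674×10^-11 N·m²/kg².
F = 0.006921 N  (the unit combination reduces to kg·m/s² = N)
0.006921 N × (1 mN / 0.001000 N) = 6.921 mN

6.92 mN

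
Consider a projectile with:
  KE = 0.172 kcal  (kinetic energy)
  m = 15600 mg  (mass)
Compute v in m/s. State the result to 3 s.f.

Rearranging: v = √(2·KE/m).
KE = 0.172 kcal = 719.6 J; m = 15600 mg = 0.01560 kg.
v = 303.7 m/s

304 m/s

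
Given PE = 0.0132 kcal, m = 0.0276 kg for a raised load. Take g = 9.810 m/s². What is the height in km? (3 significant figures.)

0.204 km

Rearranging: h = PE/(m·g).
PE = 0.0132 kcal = 55.23 J; m = 0.0276 kg; g = 9.810 m/s².
h = 204.0 m
204.0 m × (1 km / 1000 m) = 0.2040 km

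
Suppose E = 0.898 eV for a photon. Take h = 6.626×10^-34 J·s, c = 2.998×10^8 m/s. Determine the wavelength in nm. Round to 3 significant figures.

Rearranging E = h·c/λ for λ: λ = hc/E.
E = 0.898 eV = 1.439×10^-19 J; h = 6.626×10^-34 J·s; c = 2.998×10^8 m/s.
λ = 1.381×10^-6 m
1.381×10^-6 m × (1 nm / 1.000×10^-9 m) = 1381 nm

1380 nm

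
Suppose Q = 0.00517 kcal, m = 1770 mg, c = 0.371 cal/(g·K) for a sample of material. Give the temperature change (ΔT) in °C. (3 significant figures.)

7.87 °C

Rearranging: ΔT = Q/(m·c).
Q = 0.00517 kcal = 21.63 J; m = 1770 mg = 0.001770 kg; c = 0.371 cal/(g·K) = 1552 J/(kg·K).
ΔT = 7.873 K
Since 1 °C = 1 K, 7.873 °C.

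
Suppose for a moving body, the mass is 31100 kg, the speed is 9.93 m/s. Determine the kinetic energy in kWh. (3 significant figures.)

0.426 kWh

Directly: KE = ½mv².
m = 31100 kg; v = 9.93 m/s.
KE = 1.533×10^6 J  (the unit combination reduces to kg·m²/s² = J)
1.533×10^6 J × (1 kWh / 3.600×10^6 J) = 0.4259 kWh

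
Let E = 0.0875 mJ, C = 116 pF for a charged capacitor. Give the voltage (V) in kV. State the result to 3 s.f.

Rearranging E = ½C·V² for V: V = √(2E/C).
E = 0.0875 mJ = 8.750×10^-5 J; C = 116 pF = 1.160×10^-10 F.
V = 1228 V
1228 V × (1 kV / 1000 V) = 1.228 kV

1.23 kV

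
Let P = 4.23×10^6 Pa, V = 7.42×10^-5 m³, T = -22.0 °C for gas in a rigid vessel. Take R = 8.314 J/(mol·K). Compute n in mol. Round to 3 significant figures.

0.150 mol

Rearranging: n = PV/(RT).
P = 4.23×10^6 Pa; V = 7.42×10^-5 m³; T = -22.0 °C = 251.1 K; R = 8.314 J/(mol·K).
n = 0.1503 mol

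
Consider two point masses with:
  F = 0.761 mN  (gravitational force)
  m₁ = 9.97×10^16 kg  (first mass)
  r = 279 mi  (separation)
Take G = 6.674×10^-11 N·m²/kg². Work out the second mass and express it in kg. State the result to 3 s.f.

Solving F = G·m₁·m₂/r² for m₂: m₂ = F·r²/(G·m₁).
F = 0.761 mN = 7.610×10^-4 N; m₁ = 9.97×10^16 kg; r = 279 mi = 4.490×10^5 m; G = 6.674×10^-11 N·m²/kg².
m₂ = 23.06 kg

23.1 kg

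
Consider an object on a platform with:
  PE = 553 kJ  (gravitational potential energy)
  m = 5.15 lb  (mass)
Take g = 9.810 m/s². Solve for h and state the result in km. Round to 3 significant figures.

Rearranging: h = PE/(m·g).
PE = 553 kJ = 5.530×10^5 J; m = 5.15 lb = 2.336 kg; g = 9.810 m/s².
h = 24131 m
24131 m × (1 km / 1000 m) = 24.13 km

24.1 km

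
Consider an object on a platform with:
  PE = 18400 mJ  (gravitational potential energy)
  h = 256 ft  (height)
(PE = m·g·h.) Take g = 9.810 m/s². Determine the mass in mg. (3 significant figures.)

Rearranging: m = PE/(g·h).
PE = 18400 mJ = 18.40 J; h = 256 ft = 78.03 m; g = 9.810 m/s².
m = 0.02404 kg
0.02404 kg × (1 mg / 1.000×10^-6 kg) = 24038 mg

24000 mg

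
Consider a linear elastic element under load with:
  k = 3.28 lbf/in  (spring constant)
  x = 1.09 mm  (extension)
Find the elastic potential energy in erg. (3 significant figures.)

Directly: U = ½kx².
k = 3.28 lbf/in = 574.4 N/m; x = 1.09 mm = 0.001090 m.
U = 3.412×10^-4 J
3.412×10^-4 J × (1 erg / 1.000×10^-7 J) = 3412 erg

3410 erg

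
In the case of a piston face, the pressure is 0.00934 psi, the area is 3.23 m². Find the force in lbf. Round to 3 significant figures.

46.8 lbf

Rearranging: F = P·A.
P = 0.00934 psi = 64.40 Pa; A = 3.23 m².
F = 208.0 N
208.0 N × (1 lbf / 4.448 N) = 46.76 lbf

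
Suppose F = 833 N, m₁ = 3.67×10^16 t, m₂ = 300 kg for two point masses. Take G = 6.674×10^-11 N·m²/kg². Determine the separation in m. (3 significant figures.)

Rearranging: r = √(G·m₁m₂/F).
F = 833 N; m₁ = 3.67×10^16 t = 3.670×10^19 kg; m₂ = 300 kg; G = 6.674×10^-11 N·m²/kg².
r = 29701 m

29700 m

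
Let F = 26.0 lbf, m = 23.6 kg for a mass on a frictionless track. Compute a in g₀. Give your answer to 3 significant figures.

0.500 g₀

Rearranging: a = F/m.
F = 26.0 lbf = 115.7 N; m = 23.6 kg.
a = 4.901 m/s²
4.901 m/s² × (1 g₀ / 9.807 m/s²) = 0.4997 g₀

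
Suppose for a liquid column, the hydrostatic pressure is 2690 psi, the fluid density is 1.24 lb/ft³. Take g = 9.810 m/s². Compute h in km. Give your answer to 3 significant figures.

95.2 km

Rearranging P = ρ·g·h for h: h = P/(ρ·g).
P = 2690 psi = 1.855×10^7 Pa; ρ = 1.24 lb/ft³ = 19.86 kg/m³; g = 9.810 m/s².
h = 95183 m
95183 m × (1 km / 1000 m) = 95.18 km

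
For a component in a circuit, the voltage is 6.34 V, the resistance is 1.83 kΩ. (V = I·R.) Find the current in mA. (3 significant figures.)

3.46 mA

From Ohm's law: I = V/R.
V = 6.34 V; R = 1.83 kΩ = 1830 Ω.
I = 0.003464 A
0.003464 A × (1 mA / 0.001000 A) = 3.464 mA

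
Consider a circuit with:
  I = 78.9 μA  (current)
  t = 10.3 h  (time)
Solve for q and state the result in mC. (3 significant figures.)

q is given directly by: q = It.
I = 78.9 μA = 7.890×10^-5 A; t = 10.3 h = 37080 s.
q = 2.926 C
2.926 C × (1 mC / 0.001000 C) = 2926 mC

2930 mC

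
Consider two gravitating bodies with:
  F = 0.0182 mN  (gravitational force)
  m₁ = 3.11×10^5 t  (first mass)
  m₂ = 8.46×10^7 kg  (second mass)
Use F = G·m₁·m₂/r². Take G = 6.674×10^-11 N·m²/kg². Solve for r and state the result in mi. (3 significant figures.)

From Newton's law of gravitation: r = √(G·m₁m₂/F).
F = 0.0182 mN = 1.820×10^-5 N; m₁ = 3.11×10^5 t = 3.110×10^8 kg; m₂ = 8.46×10^7 kg; G = 6.674×10^-11 N·m²/kg².
r = 3.106×10^5 m
3.106×10^5 m × (1 mi / 1609 m) = 193.0 mi

193 mi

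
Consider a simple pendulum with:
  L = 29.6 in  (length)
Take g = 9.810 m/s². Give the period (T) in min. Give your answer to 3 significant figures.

Directly: T = 2π√(L/g).
L = 29.6 in = 0.7518 m; g = 9.810 m/s².
T = 1.739 s
1.739 s × (1 min / 60.00 s) = 0.02899 min

0.0290 min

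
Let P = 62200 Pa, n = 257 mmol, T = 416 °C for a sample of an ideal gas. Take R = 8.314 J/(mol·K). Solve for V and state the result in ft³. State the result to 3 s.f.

0.836 ft³

Solving PV = nRT for V: V = nRT/P.
P = 62200 Pa; n = 257 mmol = 0.2570 mol; T = 416 °C = 689.1 K; R = 8.314 J/(mol·K).
V = 0.02367 m³
0.02367 m³ × (1 ft³ / 0.02832 m³) = 0.8360 ft³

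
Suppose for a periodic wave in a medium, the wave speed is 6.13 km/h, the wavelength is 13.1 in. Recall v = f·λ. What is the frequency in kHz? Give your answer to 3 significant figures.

0.00512 kHz

Solving v = f·λ for f: f = v/λ.
v = 6.13 km/h = 1.703 m/s; λ = 13.1 in = 0.3327 m.
f = 5.117 Hz
5.117 Hz × (1 kHz / 1000 Hz) = 0.005117 kHz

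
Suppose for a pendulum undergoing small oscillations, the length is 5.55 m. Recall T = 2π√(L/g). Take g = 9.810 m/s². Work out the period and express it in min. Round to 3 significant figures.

Directly: T = 2π√(L/g).
L = 5.55 m; g = 9.810 m/s².
T = 4.726 s
4.726 s × (1 min / 60.00 s) = 0.07877 min

0.0788 min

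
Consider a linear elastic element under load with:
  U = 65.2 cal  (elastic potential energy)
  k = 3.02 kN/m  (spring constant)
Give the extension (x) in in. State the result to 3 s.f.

Solving U = ½k·x² for x: x = √(2U/k).
U = 65.2 cal = 272.8 J; k = 3.02 kN/m = 3020 N/m.
x = 0.4250 m
0.4250 m × (1 in / 0.02540 m) = 16.73 in

16.7 in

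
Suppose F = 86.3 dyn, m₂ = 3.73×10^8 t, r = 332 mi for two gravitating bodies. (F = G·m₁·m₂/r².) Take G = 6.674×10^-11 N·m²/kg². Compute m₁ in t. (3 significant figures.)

From Newton's law of gravitation: m₁ = F·r²/(G·m₂).
F = 86.3 dyn = 8.630×10^-4 N; m₂ = 3.73×10^8 t = 3.730×10^11 kg; r = 332 mi = 5.343×10^5 m; G = 6.674×10^-11 N·m²/kg².
m₁ = 9.897×10^6 kg
9.897×10^6 kg × (1 t / 1000 kg) = 9897 t

9900 t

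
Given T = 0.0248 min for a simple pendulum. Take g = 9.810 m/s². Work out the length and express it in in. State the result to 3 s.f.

21.7 in

Rearranging T = 2π√(L/g) for L: L = g·(T/2π)².
T = 0.0248 min = 1.488 s; g = 9.810 m/s².
L = 0.5502 m
0.5502 m × (1 in / 0.02540 m) = 21.66 in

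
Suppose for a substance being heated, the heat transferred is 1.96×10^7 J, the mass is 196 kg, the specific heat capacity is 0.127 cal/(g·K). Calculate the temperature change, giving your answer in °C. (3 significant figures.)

188 °C

Rearranging Q = m·c·ΔT for ΔT: ΔT = Q/(m·c).
Q = 1.96×10^7 J; m = 196 kg; c = 0.127 cal/(g·K) = 531.4 J/(kg·K).
ΔT = 188.2 K
Since 1 °C = 1 K, 188.2 °C.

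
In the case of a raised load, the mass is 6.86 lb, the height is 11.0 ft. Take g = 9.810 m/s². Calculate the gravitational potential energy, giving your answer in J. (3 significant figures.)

102 J

PE is given directly by: PE = mgh.
m = 6.86 lb = 3.112 kg; h = 11.0 ft = 3.353 m; g = 9.810 m/s².
PE = 102.3 J  (the unit combination reduces to kg·m²/s² = J)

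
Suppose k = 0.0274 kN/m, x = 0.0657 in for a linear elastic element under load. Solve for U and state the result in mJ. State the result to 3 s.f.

Directly: U = ½kx².
k = 0.0274 kN/m = 27.40 N/m; x = 0.0657 in = 0.001669 m.
U = 3.815×10^-5 J
3.815×10^-5 J × (1 mJ / 0.001000 J) = 0.03815 mJ

0.0382 mJ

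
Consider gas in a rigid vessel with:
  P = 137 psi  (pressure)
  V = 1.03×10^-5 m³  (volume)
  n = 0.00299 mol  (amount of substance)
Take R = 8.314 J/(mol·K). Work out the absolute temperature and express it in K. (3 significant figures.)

391 K

Rearranging PV = nRT for T: T = PV/(nR).
P = 137 psi = 9.446×10^5 Pa; V = 1.03×10^-5 m³; n = 0.00299 mol; R = 8.314 J/(mol·K).
T = 391.4 K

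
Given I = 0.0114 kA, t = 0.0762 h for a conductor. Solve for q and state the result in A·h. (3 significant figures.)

0.869 A·h

Directly: q = It.
I = 0.0114 kA = 11.40 A; t = 0.0762 h = 274.3 s.
q = 3127 C
3127 C × (1 A·h / 3600 C) = 0.8687 A·h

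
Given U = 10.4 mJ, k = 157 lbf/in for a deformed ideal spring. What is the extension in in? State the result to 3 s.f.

0.0342 in

Rearranging: x = √(2U/k).
U = 10.4 mJ = 0.01040 J; k = 157 lbf/in = 27495 N/m.
x = 8.698×10^-4 m
8.698×10^-4 m × (1 in / 0.02540 m) = 0.03424 in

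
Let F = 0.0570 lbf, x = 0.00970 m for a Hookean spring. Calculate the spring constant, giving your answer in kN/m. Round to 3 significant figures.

Rearranging F = k·x for k: k = F/x.
F = 0.0570 lbf = 0.2535 N; x = 0.00970 m.
k = 26.14 N/m
26.14 N/m × (1 kN/m / 1000 N/m) = 0.02614 kN/m

0.0261 kN/m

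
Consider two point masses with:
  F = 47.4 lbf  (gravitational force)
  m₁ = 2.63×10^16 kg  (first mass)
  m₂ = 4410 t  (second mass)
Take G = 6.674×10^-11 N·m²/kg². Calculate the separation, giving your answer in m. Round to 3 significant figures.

Solving F = G·m₁·m₂/r² for r: r = √(G·m₁m₂/F).
F = 47.4 lbf = 210.8 N; m₁ = 2.63×10^16 kg; m₂ = 4410 t = 4.410×10^6 kg; G = 6.674×10^-11 N·m²/kg².
r = 1.916×10^5 m

1.92×10^5 m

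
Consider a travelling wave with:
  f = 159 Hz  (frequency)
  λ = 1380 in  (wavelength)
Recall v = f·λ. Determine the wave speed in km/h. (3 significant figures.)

v is given directly by: v = fλ.
f = 159 Hz; λ = 1380 in = 35.05 m.
v = 5573 m/s
5573 m/s × (1 km/h / 0.2778 m/s) = 20064 km/h

20100 km/h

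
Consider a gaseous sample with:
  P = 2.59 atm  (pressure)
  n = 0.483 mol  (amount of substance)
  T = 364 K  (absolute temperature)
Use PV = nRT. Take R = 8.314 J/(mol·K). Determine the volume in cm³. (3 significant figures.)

5570 cm³

Rearranging: V = nRT/P.
P = 2.59 atm = 2.624×10^5 Pa; n = 0.483 mol; T = 364 K; R = 8.314 J/(mol·K).
V = 0.005570 m³
0.005570 m³ × (1 cm³ / 1.000×10^-6 m³) = 5570 cm³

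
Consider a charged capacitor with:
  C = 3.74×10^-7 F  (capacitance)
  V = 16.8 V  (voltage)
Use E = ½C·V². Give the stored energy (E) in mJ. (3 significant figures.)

E is given directly by: E = ½CV².
C = 3.74×10^-7 F; V = 16.8 V.
E = 5.278×10^-5 J
5.278×10^-5 J × (1 mJ / 0.001000 J) = 0.05278 mJ

0.0528 mJ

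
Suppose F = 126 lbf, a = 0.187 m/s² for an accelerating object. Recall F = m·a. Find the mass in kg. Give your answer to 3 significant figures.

3000 kg

From Newton's second law: m = F/a.
F = 126 lbf = 560.5 N; a = 0.187 m/s².
m = 2997 kg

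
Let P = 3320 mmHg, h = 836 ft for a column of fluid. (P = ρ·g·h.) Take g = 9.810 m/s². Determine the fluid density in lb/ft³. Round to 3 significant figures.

11.1 lb/ft³

Rearranging: ρ = P/(g·h).
P = 3320 mmHg = 4.426×10^5 Pa; h = 836 ft = 254.8 m; g = 9.810 m/s².
ρ = 177.1 kg/m³
177.1 kg/m³ × (1 lb/ft³ / 16.02 kg/m³) = 11.05 lb/ft³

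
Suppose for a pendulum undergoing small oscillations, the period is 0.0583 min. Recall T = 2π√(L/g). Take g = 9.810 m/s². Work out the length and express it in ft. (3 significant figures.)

Solving T = 2π√(L/g) for L: L = g·(T/2π)².
T = 0.0583 min = 3.498 s; g = 9.810 m/s².
L = 3.041 m
3.041 m × (1 ft / 0.3048 m) = 9.975 ft

9.98 ft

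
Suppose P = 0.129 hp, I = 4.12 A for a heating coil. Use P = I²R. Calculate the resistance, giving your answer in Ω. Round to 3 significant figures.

5.67 Ω

Rearranging P = I²R for R: R = P/I².
P = 0.129 hp = 96.20 W; I = 4.12 A.
R = 5.667 Ω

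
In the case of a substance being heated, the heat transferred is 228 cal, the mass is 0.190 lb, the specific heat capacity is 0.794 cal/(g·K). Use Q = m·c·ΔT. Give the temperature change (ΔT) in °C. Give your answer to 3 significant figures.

Solving Q = m·c·ΔT for ΔT: ΔT = Q/(m·c).
Q = 228 cal = 954.0 J; m = 0.190 lb = 0.08618 kg; c = 0.794 cal/(g·K) = 3322 J/(kg·K).
ΔT = 3.332 K
Since 1 °C = 1 K, 3.332 °C.

3.33 °C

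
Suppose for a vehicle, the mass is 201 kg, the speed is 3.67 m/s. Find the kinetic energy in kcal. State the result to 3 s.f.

0.324 kcal

KE is given directly by: KE = ½mv².
m = 201 kg; v = 3.67 m/s.
KE = 1354 J
1354 J × (1 kcal / 4184 J) = 0.3235 kcal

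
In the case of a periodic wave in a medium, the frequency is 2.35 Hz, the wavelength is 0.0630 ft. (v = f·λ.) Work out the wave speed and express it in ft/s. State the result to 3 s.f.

0.148 ft/s

Directly: v = fλ.
f = 2.35 Hz; λ = 0.0630 ft = 0.01920 m.
v = 0.04513 m/s
0.04513 m/s × (1 ft/s / 0.3048 m/s) = 0.1480 ft/s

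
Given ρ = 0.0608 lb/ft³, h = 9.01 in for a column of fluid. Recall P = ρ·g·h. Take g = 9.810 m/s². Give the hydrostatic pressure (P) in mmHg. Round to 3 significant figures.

0.0164 mmHg

P is given directly by: P = ρgh.
ρ = 0.0608 lb/ft³ = 0.9739 kg/m³; h = 9.01 in = 0.2289 m; g = 9.810 m/s².
P = 2.187 Pa
2.187 Pa × (1 mmHg / 133.3 Pa) = 0.01640 mmHg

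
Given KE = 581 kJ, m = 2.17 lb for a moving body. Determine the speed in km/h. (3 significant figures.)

Solving KE = ½mv² for v: v = √(2·KE/m).
KE = 581 kJ = 5.810×10^5 J; m = 2.17 lb = 0.9843 kg.
v = 1087 m/s
1087 m/s × (1 km/h / 0.2778 m/s) = 3911 km/h

3910 km/h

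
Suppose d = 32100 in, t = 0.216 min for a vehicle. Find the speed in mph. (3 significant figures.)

141 mph

Directly: v = d/t.
d = 32100 in = 815.3 m; t = 0.216 min = 12.96 s.
v = 62.91 m/s
62.91 m/s × (1 mph / 0.4470 m/s) = 140.7 mph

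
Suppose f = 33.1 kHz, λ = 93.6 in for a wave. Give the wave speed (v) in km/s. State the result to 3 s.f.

Directly: v = fλ.
f = 33.1 kHz = 33100 Hz; λ = 93.6 in = 2.377 m.
v = 78693 m/s
78693 m/s × (1 km/s / 1000 m/s) = 78.69 km/s

78.7 km/s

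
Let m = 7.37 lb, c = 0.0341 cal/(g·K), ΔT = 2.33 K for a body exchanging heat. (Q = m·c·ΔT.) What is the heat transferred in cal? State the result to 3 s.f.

Q is given directly by: Q = mcΔT.
m = 7.37 lb = 3.343 kg; c = 0.0341 cal/(g·K) = 142.7 J/(kg·K); ΔT = 2.33 K.
Q = 1111 J
1111 J × (1 cal / 4.184 J) = 265.6 cal

266 cal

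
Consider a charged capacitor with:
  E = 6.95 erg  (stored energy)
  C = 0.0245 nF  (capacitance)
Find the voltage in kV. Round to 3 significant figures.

Rearranging E = ½C·V² for V: V = √(2E/C).
E = 6.95 erg = 6.950×10^-7 J; C = 0.0245 nF = 2.450×10^-11 F.
V = 238.2 V
238.2 V × (1 kV / 1000 V) = 0.2382 kV

0.238 kV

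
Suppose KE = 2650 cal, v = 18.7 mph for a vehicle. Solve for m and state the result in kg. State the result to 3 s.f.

317 kg

Rearranging: m = 2·KE/v².
KE = 2650 cal = 11088 J; v = 18.7 mph = 8.360 m/s.
m = 317.3 kg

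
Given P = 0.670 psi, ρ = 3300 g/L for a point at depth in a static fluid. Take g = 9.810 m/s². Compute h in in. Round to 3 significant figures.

Solving P = ρ·g·h for h: h = P/(ρ·g).
P = 0.670 psi = 4619 Pa; ρ = 3300 g/L = 3300 kg/m³; g = 9.810 m/s².
h = 0.1427 m
0.1427 m × (1 in / 0.02540 m) = 5.618 in

5.62 in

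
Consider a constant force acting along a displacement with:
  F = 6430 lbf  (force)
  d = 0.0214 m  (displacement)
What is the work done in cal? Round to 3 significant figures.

Directly: W = F·d.
F = 6430 lbf = 28602 N; d = 0.0214 m.
W = 612.1 J
612.1 J × (1 cal / 4.184 J) = 146.3 cal

146 cal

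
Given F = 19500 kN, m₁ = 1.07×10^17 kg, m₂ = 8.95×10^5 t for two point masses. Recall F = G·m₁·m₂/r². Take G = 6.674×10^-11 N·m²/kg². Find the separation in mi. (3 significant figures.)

11.2 mi

Rearranging F = G·m₁·m₂/r² for r: r = √(G·m₁m₂/F).
F = 19500 kN = 1.950×10^7 N; m₁ = 1.07×10^17 kg; m₂ = 8.95×10^5 t = 8.950×10^8 kg; G = 6.674×10^-11 N·m²/kg².
r = 18104 m
18104 m × (1 mi / 1609 m) = 11.25 mi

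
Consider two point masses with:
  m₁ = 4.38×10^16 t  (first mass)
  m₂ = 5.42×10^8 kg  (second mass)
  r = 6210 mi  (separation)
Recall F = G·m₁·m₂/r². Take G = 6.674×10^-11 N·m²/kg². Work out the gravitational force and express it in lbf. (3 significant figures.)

3570 lbf

From Newton's law of gravitation: F = Gm₁m₂/r².
m₁ = 4.38×10^16 t = 4.380×10^19 kg; m₂ = 5.42×10^8 kg; r = 6210 mi = 9.994×10^6 m; G = 6.674×10^-11 N·m²/kg².
F = 15863 N
15863 N × (1 lbf / 4.448 N) = 3566 lbf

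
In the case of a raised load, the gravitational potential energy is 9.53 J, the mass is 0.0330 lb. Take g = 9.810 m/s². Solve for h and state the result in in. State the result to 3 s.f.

2560 in

Rearranging: h = PE/(m·g).
PE = 9.53 J; m = 0.0330 lb = 0.01497 kg; g = 9.810 m/s².
h = 64.90 m
64.90 m × (1 in / 0.02540 m) = 2555 in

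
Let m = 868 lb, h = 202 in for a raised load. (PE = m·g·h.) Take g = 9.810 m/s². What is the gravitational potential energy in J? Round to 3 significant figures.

PE is given directly by: PE = mgh.
m = 868 lb = 393.7 kg; h = 202 in = 5.131 m; g = 9.810 m/s².
PE = 19817 J

19800 J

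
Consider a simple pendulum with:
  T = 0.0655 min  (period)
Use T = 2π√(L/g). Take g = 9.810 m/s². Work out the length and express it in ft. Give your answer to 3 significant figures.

12.6 ft

Rearranging T = 2π√(L/g) for L: L = g·(T/2π)².
T = 0.0655 min = 3.930 s; g = 9.810 m/s².
L = 3.838 m
3.838 m × (1 ft / 0.3048 m) = 12.59 ft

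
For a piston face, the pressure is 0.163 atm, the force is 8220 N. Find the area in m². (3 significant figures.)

0.498 m²

Rearranging: A = F/P.
P = 0.163 atm = 16516 Pa; F = 8220 N.
A = 0.4977 m²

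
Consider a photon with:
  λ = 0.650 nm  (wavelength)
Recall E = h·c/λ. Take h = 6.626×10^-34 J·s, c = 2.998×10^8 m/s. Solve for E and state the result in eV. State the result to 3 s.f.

1910 eV

Directly: E = hc/λ.
λ = 0.650 nm = 6.500×10^-10 m; h = 6.626×10^-34 J·s; c = 2.998×10^8 m/s.
E = 3.056×10^-16 J  (the unit combination reduces to kg·m²/s² = J)
3.056×10^-16 J × (1 eV / 1.602×10^-19 J) = 1907 eV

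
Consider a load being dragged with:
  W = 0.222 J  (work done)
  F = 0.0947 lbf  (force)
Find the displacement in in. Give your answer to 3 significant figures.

Rearranging: d = W/F.
W = 0.222 J; F = 0.0947 lbf = 0.4212 N.
d = 0.5270 m
0.5270 m × (1 in / 0.02540 m) = 20.75 in

20.7 in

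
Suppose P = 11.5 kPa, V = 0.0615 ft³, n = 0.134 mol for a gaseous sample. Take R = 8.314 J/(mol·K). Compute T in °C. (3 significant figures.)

Solving PV = nRT for T: T = PV/(nR).
P = 11.5 kPa = 11500 Pa; V = 0.0615 ft³ = 0.001741 m³; n = 0.134 mol; R = 8.314 J/(mol·K).
T = 17.98 K
17.98 K − 273.15 = -255.2 °C

-255 °C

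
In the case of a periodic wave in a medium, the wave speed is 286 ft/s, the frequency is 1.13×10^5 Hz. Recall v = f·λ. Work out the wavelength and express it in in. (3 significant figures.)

Solving v = f·λ for λ: λ = v/f.
v = 286 ft/s = 87.17 m/s; f = 1.13×10^5 Hz.
λ = 7.714×10^-4 m
7.714×10^-4 m × (1 in / 0.02540 m) = 0.03037 in

0.0304 in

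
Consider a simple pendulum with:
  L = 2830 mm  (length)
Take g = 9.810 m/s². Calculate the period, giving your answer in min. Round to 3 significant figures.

T is given directly by: T = 2π√(L/g).
L = 2830 mm = 2.830 m; g = 9.810 m/s².
T = 3.375 s
3.375 s × (1 min / 60.00 s) = 0.05625 min

0.0562 min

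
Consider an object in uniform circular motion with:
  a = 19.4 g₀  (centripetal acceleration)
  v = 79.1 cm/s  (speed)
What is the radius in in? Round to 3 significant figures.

Solving a = v²/r for r: r = v²/a.
a = 19.4 g₀ = 190.2 m/s²; v = 79.1 cm/s = 0.7910 m/s.
r = 0.003289 m
0.003289 m × (1 in / 0.02540 m) = 0.1295 in

0.129 in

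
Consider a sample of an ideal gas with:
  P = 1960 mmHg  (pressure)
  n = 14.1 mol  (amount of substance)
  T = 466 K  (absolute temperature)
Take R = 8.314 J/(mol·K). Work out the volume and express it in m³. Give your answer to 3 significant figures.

From the ideal-gas law: V = nRT/P.
P = 1960 mmHg = 2.613×10^5 Pa; n = 14.1 mol; T = 466 K; R = 8.314 J/(mol·K).
V = 0.2091 m³

0.209 m³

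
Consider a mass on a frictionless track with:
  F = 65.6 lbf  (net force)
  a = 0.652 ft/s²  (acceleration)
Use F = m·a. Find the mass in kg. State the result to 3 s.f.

1470 kg

Solving F = m·a for m: m = F/a.
F = 65.6 lbf = 291.8 N; a = 0.652 ft/s² = 0.1987 m/s².
m = 1468 kg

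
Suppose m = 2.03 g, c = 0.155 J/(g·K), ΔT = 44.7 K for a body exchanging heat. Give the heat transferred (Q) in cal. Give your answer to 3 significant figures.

3.36 cal

Q is given directly by: Q = mcΔT.
m = 2.03 g = 0.002030 kg; c = 0.155 J/(g·K) = 155.0 J/(kg·K); ΔT = 44.7 K.
Q = 14.06 J
14.06 J × (1 cal / 4.184 J) = 3.362 cal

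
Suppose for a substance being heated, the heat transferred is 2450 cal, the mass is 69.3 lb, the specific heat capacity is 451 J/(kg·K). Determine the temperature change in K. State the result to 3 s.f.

0.723 K

Solving Q = m·c·ΔT for ΔT: ΔT = Q/(m·c).
Q = 2450 cal = 10251 J; m = 69.3 lb = 31.43 kg; c = 451 J/(kg·K).
ΔT = 0.7231 K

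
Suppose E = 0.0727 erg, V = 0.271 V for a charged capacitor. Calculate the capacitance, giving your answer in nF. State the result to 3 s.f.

198 nF

Rearranging: C = 2E/V².
E = 0.0727 erg = 7.270×10^-9 J; V = 0.271 V.
C = 1.980×10^-7 F
1.980×10^-7 F × (1 nF / 1.000×10^-9 F) = 198.0 nF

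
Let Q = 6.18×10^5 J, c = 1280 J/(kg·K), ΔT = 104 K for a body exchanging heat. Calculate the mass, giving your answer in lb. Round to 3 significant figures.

10.2 lb

Rearranging: m = Q/(c·ΔT).
Q = 6.18×10^5 J; c = 1280 J/(kg·K); ΔT = 104 K.
m = 4.642 kg
4.642 kg × (1 lb / 0.4536 kg) = 10.23 lb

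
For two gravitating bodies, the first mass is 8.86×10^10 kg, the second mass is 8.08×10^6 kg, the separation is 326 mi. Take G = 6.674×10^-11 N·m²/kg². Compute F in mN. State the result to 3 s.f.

Directly: F = Gm₁m₂/r².
m₁ = 8.86×10^10 kg; m₂ = 8.08×10^6 kg; r = 326 mi = 5.246×10^5 m; G = 6.674×10^-11 N·m²/kg².
F = 1.736×10^-4 N
1.736×10^-4 N × (1 mN / 0.001000 N) = 0.1736 mN

0.174 mN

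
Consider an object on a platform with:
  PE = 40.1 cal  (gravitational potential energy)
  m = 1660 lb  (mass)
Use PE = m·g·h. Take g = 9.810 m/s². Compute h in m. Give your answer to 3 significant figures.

Solving PE = m·g·h for h: h = PE/(m·g).
PE = 40.1 cal = 167.8 J; m = 1660 lb = 753.0 kg; g = 9.810 m/s².
h = 0.02271 m

0.0227 m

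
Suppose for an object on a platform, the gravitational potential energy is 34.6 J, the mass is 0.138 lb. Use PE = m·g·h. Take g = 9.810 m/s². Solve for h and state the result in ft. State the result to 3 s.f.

Rearranging PE = m·g·h for h: h = PE/(m·g).
PE = 34.6 J; m = 0.138 lb = 0.06260 kg; g = 9.810 m/s².
h = 56.35 m
56.35 m × (1 ft / 0.3048 m) = 184.9 ft

185 ft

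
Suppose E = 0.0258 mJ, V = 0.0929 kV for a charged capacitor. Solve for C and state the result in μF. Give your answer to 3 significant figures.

0.00598 μF

Rearranging E = ½C·V² for C: C = 2E/V².
E = 0.0258 mJ = 2.580×10^-5 J; V = 0.0929 kV = 92.90 V.
C = 5.979×10^-9 F
5.979×10^-9 F × (1 μF / 1.000×10^-6 F) = 0.005979 μF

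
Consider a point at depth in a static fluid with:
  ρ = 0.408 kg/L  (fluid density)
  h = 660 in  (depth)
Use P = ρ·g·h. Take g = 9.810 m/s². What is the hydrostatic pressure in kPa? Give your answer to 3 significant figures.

67.1 kPa

P is given directly by: P = ρgh.
ρ = 0.408 kg/L = 408.0 kg/m³; h = 660 in = 16.76 m; g = 9.810 m/s².
P = 67098 Pa
67098 Pa × (1 kPa / 1000 Pa) = 67.10 kPa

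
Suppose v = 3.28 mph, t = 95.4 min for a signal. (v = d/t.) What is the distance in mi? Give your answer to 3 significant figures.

Rearranging v = d/t for d: d = v·t.
v = 3.28 mph = 1.466 m/s; t = 95.4 min = 5724 s.
d = 8393 m
8393 m × (1 mi / 1609 m) = 5.215 mi

5.22 mi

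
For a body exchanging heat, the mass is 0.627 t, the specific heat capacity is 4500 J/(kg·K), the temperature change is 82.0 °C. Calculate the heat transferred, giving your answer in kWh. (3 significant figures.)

Directly: Q = mcΔT.
m = 0.627 t = 627.0 kg; c = 4500 J/(kg·K); ΔT = 82.0 °C = 82.00 K.
Q = 2.314×10^8 J
2.314×10^8 J × (1 kWh / 3.600×10^6 J) = 64.27 kWh

64.3 kWh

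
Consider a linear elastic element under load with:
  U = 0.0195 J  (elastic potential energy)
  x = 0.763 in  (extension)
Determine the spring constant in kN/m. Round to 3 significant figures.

Rearranging: k = 2U/x².
U = 0.0195 J; x = 0.763 in = 0.01938 m.
k = 103.8 N/m
103.8 N/m × (1 kN/m / 1000 N/m) = 0.1038 kN/m

0.104 kN/m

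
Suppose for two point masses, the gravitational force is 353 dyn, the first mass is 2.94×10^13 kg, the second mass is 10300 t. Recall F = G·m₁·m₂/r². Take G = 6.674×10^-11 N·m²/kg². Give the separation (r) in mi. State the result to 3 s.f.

1490 mi

Rearranging F = G·m₁·m₂/r² for r: r = √(G·m₁m₂/F).
F = 353 dyn = 0.003530 N; m₁ = 2.94×10^13 kg; m₂ = 10300 t = 1.030×10^7 kg; G = 6.674×10^-11 N·m²/kg².
r = 2.393×10^6 m
2.393×10^6 m × (1 mi / 1609 m) = 1487 mi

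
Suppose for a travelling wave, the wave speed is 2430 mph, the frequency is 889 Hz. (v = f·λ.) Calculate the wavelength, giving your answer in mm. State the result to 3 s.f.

1220 mm

Rearranging v = f·λ for λ: λ = v/f.
v = 2430 mph = 1086 m/s; f = 889 Hz.
λ = 1.222 m
1.222 m × (1 mm / 0.001000 m) = 1222 mm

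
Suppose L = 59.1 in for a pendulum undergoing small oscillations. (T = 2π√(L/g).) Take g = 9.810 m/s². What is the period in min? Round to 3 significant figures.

0.0410 min

T is given directly by: T = 2π√(L/g).
L = 59.1 in = 1.501 m; g = 9.810 m/s².
T = 2.458 s
2.458 s × (1 min / 60.00 s) = 0.04096 min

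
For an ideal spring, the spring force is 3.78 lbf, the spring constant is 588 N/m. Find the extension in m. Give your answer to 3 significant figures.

From Hooke's law: x = F/k.
F = 3.78 lbf = 16.81 N; k = 588 N/m.
x = 0.02860 m

0.0286 m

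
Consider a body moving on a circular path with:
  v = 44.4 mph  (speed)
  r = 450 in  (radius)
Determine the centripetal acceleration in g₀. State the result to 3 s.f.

Directly: a = v²/r.
v = 44.4 mph = 19.85 m/s; r = 450 in = 11.43 m.
a = 34.47 m/s²
34.47 m/s² × (1 g₀ / 9.807 m/s²) = 3.515 g₀

3.51 g₀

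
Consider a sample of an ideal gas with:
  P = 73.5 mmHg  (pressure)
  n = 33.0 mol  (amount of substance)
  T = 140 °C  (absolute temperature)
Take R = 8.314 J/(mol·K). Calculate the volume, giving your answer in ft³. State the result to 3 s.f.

409 ft³

From the ideal-gas law: V = nRT/P.
P = 73.5 mmHg = 9799 Pa; n = 33.0 mol; T = 140 °C = 413.1 K; R = 8.314 J/(mol·K).
V = 11.57 m³
11.57 m³ × (1 ft³ / 0.02832 m³) = 408.5 ft³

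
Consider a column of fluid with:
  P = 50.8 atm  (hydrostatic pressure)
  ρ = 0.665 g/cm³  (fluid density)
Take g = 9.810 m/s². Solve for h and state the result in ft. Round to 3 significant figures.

2590 ft

Rearranging: h = P/(ρ·g).
P = 50.8 atm = 5.147×10^6 Pa; ρ = 0.665 g/cm³ = 665.0 kg/m³; g = 9.810 m/s².
h = 789.0 m
789.0 m × (1 ft / 0.3048 m) = 2589 ft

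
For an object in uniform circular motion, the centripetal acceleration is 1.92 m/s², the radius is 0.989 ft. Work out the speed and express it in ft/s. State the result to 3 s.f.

Rearranging: v = √(a·r).
a = 1.92 m/s²; r = 0.989 ft = 0.3014 m.
v = 0.7608 m/s
0.7608 m/s × (1 ft/s / 0.3048 m/s) = 2.496 ft/s

2.50 ft/s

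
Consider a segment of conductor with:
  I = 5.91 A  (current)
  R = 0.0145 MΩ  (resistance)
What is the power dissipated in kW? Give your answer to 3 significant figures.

Directly: P = I²R.
I = 5.91 A; R = 0.0145 MΩ = 14500 Ω.
P = 5.065×10^5 W  (the unit combination reduces to kg·m²/s³ = W)
5.065×10^5 W × (1 kW / 1000 W) = 506.5 kW

506 kW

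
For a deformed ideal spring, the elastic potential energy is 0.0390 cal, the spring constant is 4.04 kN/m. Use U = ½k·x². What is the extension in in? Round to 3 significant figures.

Solving U = ½k·x² for x: x = √(2U/k).
U = 0.0390 cal = 0.1632 J; k = 4.04 kN/m = 4040 N/m.
x = 0.008988 m
0.008988 m × (1 in / 0.02540 m) = 0.3538 in

0.354 in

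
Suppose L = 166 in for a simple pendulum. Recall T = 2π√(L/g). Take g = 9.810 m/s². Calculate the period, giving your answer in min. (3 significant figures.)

0.0687 min

Directly: T = 2π√(L/g).
L = 166 in = 4.216 m; g = 9.810 m/s².
T = 4.119 s
4.119 s × (1 min / 60.00 s) = 0.06865 min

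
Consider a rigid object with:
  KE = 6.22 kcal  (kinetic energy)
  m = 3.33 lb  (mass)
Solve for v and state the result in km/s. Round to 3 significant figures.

0.186 km/s

Solving KE = ½mv² for v: v = √(2·KE/m).
KE = 6.22 kcal = 26024 J; m = 3.33 lb = 1.510 kg.
v = 185.6 m/s
185.6 m/s × (1 km/s / 1000 m/s) = 0.1856 km/s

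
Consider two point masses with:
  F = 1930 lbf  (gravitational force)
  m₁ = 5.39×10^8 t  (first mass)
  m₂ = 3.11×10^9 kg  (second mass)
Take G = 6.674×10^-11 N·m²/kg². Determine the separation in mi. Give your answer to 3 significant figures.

Rearranging F = G·m₁·m₂/r² for r: r = √(G·m₁m₂/F).
F = 1930 lbf = 8585 N; m₁ = 5.39×10^8 t = 5.390×10^11 kg; m₂ = 3.11×10^9 kg; G = 6.674×10^-11 N·m²/kg².
r = 3610 m
3610 m × (1 mi / 1609 m) = 2.243 mi

2.24 mi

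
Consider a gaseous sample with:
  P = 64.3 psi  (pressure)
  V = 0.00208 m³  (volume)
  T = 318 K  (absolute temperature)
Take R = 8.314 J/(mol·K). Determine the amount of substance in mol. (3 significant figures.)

Rearranging: n = PV/(RT).
P = 64.3 psi = 4.433×10^5 Pa; V = 0.00208 m³; T = 318 K; R = 8.314 J/(mol·K).
n = 0.3488 mol

0.349 mol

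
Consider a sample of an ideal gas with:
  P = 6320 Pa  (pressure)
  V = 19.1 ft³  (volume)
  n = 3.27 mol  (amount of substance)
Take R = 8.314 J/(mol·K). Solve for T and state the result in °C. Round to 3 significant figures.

-147 °C

From the ideal-gas law: T = PV/(nR).
P = 6320 Pa; V = 19.1 ft³ = 0.5409 m³; n = 3.27 mol; R = 8.314 J/(mol·K).
T = 125.7 K
125.7 K − 273.15 = -147.4 °C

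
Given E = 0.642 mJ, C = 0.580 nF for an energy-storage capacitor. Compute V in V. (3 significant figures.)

1490 V

Solving E = ½C·V² for V: V = √(2E/C).
E = 0.642 mJ = 6.420×10^-4 J; C = 0.580 nF = 5.800×10^-10 F.
V = 1488 V  (the unit combination reduces to kg·m²/(A·s³) = V)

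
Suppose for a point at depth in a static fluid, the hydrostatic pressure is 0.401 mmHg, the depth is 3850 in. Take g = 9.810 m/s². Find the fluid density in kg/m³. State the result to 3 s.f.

0.0557 kg/m³

Solving P = ρ·g·h for ρ: ρ = P/(g·h).
P = 0.401 mmHg = 53.46 Pa; h = 3850 in = 97.79 m; g = 9.810 m/s².
ρ = 0.05573 kg/m³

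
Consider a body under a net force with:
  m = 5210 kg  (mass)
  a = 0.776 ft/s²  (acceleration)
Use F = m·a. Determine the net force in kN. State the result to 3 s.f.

F is given directly by: F = m·a.
m = 5210 kg; a = 0.776 ft/s² = 0.2365 m/s².
F = 1232 N  (the unit combination reduces to kg·m/s² = N)
1232 N × (1 kN / 1000 N) = 1.232 kN

1.23 kN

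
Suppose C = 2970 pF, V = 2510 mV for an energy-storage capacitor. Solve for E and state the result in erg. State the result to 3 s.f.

0.0936 erg

E is given directly by: E = ½CV².
C = 2970 pF = 2.970×10^-9 F; V = 2510 mV = 2.510 V.
E = 9.356×10^-9 J  (the unit combination reduces to kg·m²/s² = J)
9.356×10^-9 J × (1 erg / 1.000×10^-7 J) = 0.09356 erg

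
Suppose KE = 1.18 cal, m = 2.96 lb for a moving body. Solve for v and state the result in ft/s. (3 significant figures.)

Rearranging: v = √(2·KE/m).
KE = 1.18 cal = 4.937 J; m = 2.96 lb = 1.343 kg.
v = 2.712 m/s
2.712 m/s × (1 ft/s / 0.3048 m/s) = 8.897 ft/s

8.90 ft/s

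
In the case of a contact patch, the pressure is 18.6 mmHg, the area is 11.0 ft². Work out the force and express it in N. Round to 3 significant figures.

Rearranging: F = P·A.
P = 18.6 mmHg = 2480 Pa; A = 11.0 ft² = 1.022 m².
F = 2534 N

2530 N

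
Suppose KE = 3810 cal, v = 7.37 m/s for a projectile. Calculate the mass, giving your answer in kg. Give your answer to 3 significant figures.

Rearranging KE = ½mv² for m: m = 2·KE/v².
KE = 3810 cal = 15941 J; v = 7.37 m/s.
m = 587.0 kg

587 kg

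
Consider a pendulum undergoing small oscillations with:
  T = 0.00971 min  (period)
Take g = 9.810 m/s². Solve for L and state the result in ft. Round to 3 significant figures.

Solving T = 2π√(L/g) for L: L = g·(T/2π)².
T = 0.00971 min = 0.5826 s; g = 9.810 m/s².
L = 0.08434 m
0.08434 m × (1 ft / 0.3048 m) = 0.2767 ft

0.277 ft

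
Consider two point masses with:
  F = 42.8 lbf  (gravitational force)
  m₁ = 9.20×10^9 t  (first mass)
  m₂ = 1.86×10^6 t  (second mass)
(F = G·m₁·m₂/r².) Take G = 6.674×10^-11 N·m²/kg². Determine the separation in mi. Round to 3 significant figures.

48.1 mi

From Newton's law of gravitation: r = √(G·m₁m₂/F).
F = 42.8 lbf = 190.4 N; m₁ = 9.20×10^9 t = 9.200×10^12 kg; m₂ = 1.86×10^6 t = 1.860×10^9 kg; G = 6.674×10^-11 N·m²/kg².
r = 77451 m
77451 m × (1 mi / 1609 m) = 48.13 mi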